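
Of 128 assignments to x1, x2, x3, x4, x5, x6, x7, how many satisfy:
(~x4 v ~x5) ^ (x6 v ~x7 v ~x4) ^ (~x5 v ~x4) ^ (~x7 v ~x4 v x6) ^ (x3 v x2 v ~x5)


CNF with 5 clauses over 7 vars (128 assignments).
An assignment satisfies CNF iff every clause has >=1 true literal.
Check each row (bits = x1,x2,x3,x4,x5,x6,x7; clause T/F shown):
  row 0 [0000000]: clauses=TTTTT -> 1
  row 1 [0000001]: clauses=TTTTT -> 1
  row 2 [0000010]: clauses=TTTTT -> 1
  row 3 [0000011]: clauses=TTTTT -> 1
  row 4 [0000100]: clauses=TTTTF -> 0
  (every remaining row is evaluated the same way; all 128 results are listed next)
Full result column, 8 rows per line (x1,x2,x3,x4 fixed per line; x5,x6,x7 runs 000..111 left to right):
  rows 0-7 [x1,x2,x3,x4=0000]: 11110000  (ones: 4)
  rows 8-15 [x1,x2,x3,x4=0001]: 10110000  (ones: 3)
  rows 16-23 [x1,x2,x3,x4=0010]: 11111111  (ones: 8)
  rows 24-31 [x1,x2,x3,x4=0011]: 10110000  (ones: 3)
  rows 32-39 [x1,x2,x3,x4=0100]: 11111111  (ones: 8)
  rows 40-47 [x1,x2,x3,x4=0101]: 10110000  (ones: 3)
  rows 48-55 [x1,x2,x3,x4=0110]: 11111111  (ones: 8)
  rows 56-63 [x1,x2,x3,x4=0111]: 10110000  (ones: 3)
  rows 64-71 [x1,x2,x3,x4=1000]: 11110000  (ones: 4)
  rows 72-79 [x1,x2,x3,x4=1001]: 10110000  (ones: 3)
  rows 80-87 [x1,x2,x3,x4=1010]: 11111111  (ones: 8)
  rows 88-95 [x1,x2,x3,x4=1011]: 10110000  (ones: 3)
  rows 96-103 [x1,x2,x3,x4=1100]: 11111111  (ones: 8)
  rows 104-111 [x1,x2,x3,x4=1101]: 10110000  (ones: 3)
  rows 112-119 [x1,x2,x3,x4=1110]: 11111111  (ones: 8)
  rows 120-127 [x1,x2,x3,x4=1111]: 10110000  (ones: 3)
Satisfying assignments = 4+3+8+3+8+3+8+3+4+3+8+3+8+3+8+3 = 80

80


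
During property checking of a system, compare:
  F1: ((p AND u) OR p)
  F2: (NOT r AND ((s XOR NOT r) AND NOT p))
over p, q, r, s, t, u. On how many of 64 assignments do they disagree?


F1 = ((p AND u) OR p)
F2 = (NOT r AND ((s XOR NOT r) AND NOT p))
Evaluate both on each of 64 rows (bits = p,q,r,s,t,u):
  row 0 [000000]: F1=0 F2=1 (differ) -> 1
  row 1 [000001]: F1=0 F2=1 (differ) -> 1
  row 2 [000010]: F1=0 F2=1 (differ) -> 1
  row 3 [000011]: F1=0 F2=1 (differ) -> 1
  row 4 [000100]: F1=0 F2=0 -> 0
  (every remaining row is evaluated the same way; all 64 results are listed next)
Full result column, 8 rows per line (p,q,r fixed per line; s,t,u runs 000..111 left to right):
  rows 0-7 [p,q,r=000]: 11110000  (ones: 4)
  rows 8-15 [p,q,r=001]: 00000000  (ones: 0)
  rows 16-23 [p,q,r=010]: 11110000  (ones: 4)
  rows 24-31 [p,q,r=011]: 00000000  (ones: 0)
  rows 32-39 [p,q,r=100]: 11111111  (ones: 8)
  rows 40-47 [p,q,r=101]: 11111111  (ones: 8)
  rows 48-55 [p,q,r=110]: 11111111  (ones: 8)
  rows 56-63 [p,q,r=111]: 11111111  (ones: 8)
Disagreements = 4+0+4+0+8+8+8+8 = 40

40


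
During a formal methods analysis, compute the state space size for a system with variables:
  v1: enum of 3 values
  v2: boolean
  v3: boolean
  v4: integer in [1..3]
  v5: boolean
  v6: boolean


State space = product of domain sizes of all variables.
Domain sizes:
  v1 (enum of 3 values): 3
  v2 (boolean): 2
  v3 (boolean): 2
  v4 (integer in [1..3]): 3
  v5 (boolean): 2
  v6 (boolean): 2
Product = 3 * 2 * 2 * 3 * 2 * 2 = 144

144


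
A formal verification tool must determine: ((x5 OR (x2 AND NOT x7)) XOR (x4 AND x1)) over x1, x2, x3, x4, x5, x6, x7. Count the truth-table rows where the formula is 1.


Formula: ((x5 OR (x2 AND NOT x7)) XOR (x4 AND x1)) over 7 vars (128 rows)
Evaluate each row (x1, x2, x3, x4, x5, x6, x7 as bits, MSB first):
  row 0 [0000000]: ((0 OR (0 AND NOT 0)) XOR (0 AND 0)) -> 0
  row 1 [0000001]: ((0 OR (0 AND NOT 1)) XOR (0 AND 0)) -> 0
  row 2 [0000010]: ((0 OR (0 AND NOT 0)) XOR (0 AND 0)) -> 0
  row 3 [0000011]: ((0 OR (0 AND NOT 1)) XOR (0 AND 0)) -> 0
  row 4 [0000100]: ((1 OR (0 AND NOT 0)) XOR (0 AND 0)) -> 1
  (every remaining row is evaluated the same way; all 128 results are listed next)
Full result column, 8 rows per line (x1,x2,x3,x4 fixed per line; x5,x6,x7 runs 000..111 left to right):
  rows 0-7 [x1,x2,x3,x4=0000]: 00001111  (ones: 4)
  rows 8-15 [x1,x2,x3,x4=0001]: 00001111  (ones: 4)
  rows 16-23 [x1,x2,x3,x4=0010]: 00001111  (ones: 4)
  rows 24-31 [x1,x2,x3,x4=0011]: 00001111  (ones: 4)
  rows 32-39 [x1,x2,x3,x4=0100]: 10101111  (ones: 6)
  rows 40-47 [x1,x2,x3,x4=0101]: 10101111  (ones: 6)
  rows 48-55 [x1,x2,x3,x4=0110]: 10101111  (ones: 6)
  rows 56-63 [x1,x2,x3,x4=0111]: 10101111  (ones: 6)
  rows 64-71 [x1,x2,x3,x4=1000]: 00001111  (ones: 4)
  rows 72-79 [x1,x2,x3,x4=1001]: 11110000  (ones: 4)
  rows 80-87 [x1,x2,x3,x4=1010]: 00001111  (ones: 4)
  rows 88-95 [x1,x2,x3,x4=1011]: 11110000  (ones: 4)
  rows 96-103 [x1,x2,x3,x4=1100]: 10101111  (ones: 6)
  rows 104-111 [x1,x2,x3,x4=1101]: 01010000  (ones: 2)
  rows 112-119 [x1,x2,x3,x4=1110]: 10101111  (ones: 6)
  rows 120-127 [x1,x2,x3,x4=1111]: 01010000  (ones: 2)
Count of 1-rows = 4+4+4+4+6+6+6+6+4+4+4+4+6+2+6+2 = 72

72


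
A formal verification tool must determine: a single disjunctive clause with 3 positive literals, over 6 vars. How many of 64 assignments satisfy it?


Step 1: Total=2^6=64
Step 2: Unsat when all 3 false: 2^3=8
Step 3: Sat=64-8=56

56


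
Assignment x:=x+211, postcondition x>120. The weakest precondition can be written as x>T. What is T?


Formula: wp(x:=E, P) = P[E/x] (substitute E for x in postcondition)
Step 1: Postcondition: x>120
Step 2: Substitute x+211 for x: x+211>120
Step 3: Solve for x: x > 120-211 = -91

-91


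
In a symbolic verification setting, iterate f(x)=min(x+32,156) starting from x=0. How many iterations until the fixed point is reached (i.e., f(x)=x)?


Step 1: x=0, cap=156, increment=32
Step 2: x grows by 32 each step until capped at 156; fixed point is x=156
Step 3: iterations = ceil(156/32) = 5

5


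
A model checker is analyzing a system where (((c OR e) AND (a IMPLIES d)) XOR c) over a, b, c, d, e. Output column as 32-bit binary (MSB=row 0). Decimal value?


Formula: (((c OR e) AND (a IMPLIES d)) XOR c) over a, b, c, d, e (32 rows)
Evaluate each row (bits = a,b,c,d,e, MSB first):
  row 0 [00000]: (((0 OR 0) AND (0 IMPLIES 0)) XOR 0) -> 0
  row 1 [00001]: (((0 OR 1) AND (0 IMPLIES 0)) XOR 0) -> 1
  row 2 [00010]: (((0 OR 0) AND (0 IMPLIES 1)) XOR 0) -> 0
  row 3 [00011]: (((0 OR 1) AND (0 IMPLIES 1)) XOR 0) -> 1
  row 4 [00100]: (((1 OR 0) AND (0 IMPLIES 0)) XOR 1) -> 0
  row 5 [00101]: (((1 OR 1) AND (0 IMPLIES 0)) XOR 1) -> 0
  row 6 [00110]: (((1 OR 0) AND (0 IMPLIES 1)) XOR 1) -> 0
  row 7 [00111]: (((1 OR 1) AND (0 IMPLIES 1)) XOR 1) -> 0
  row 8 [01000]: (((0 OR 0) AND (0 IMPLIES 0)) XOR 0) -> 0
  row 9 [01001]: (((0 OR 1) AND (0 IMPLIES 0)) XOR 0) -> 1
  row 10 [01010]: (((0 OR 0) AND (0 IMPLIES 1)) XOR 0) -> 0
  row 11 [01011]: (((0 OR 1) AND (0 IMPLIES 1)) XOR 0) -> 1
  row 12 [01100]: (((1 OR 0) AND (0 IMPLIES 0)) XOR 1) -> 0
  row 13 [01101]: (((1 OR 1) AND (0 IMPLIES 0)) XOR 1) -> 0
  row 14 [01110]: (((1 OR 0) AND (0 IMPLIES 1)) XOR 1) -> 0
  row 15 [01111]: (((1 OR 1) AND (0 IMPLIES 1)) XOR 1) -> 0
  row 16 [10000]: (((0 OR 0) AND (1 IMPLIES 0)) XOR 0) -> 0
  row 17 [10001]: (((0 OR 1) AND (1 IMPLIES 0)) XOR 0) -> 0
  row 18 [10010]: (((0 OR 0) AND (1 IMPLIES 1)) XOR 0) -> 0
  row 19 [10011]: (((0 OR 1) AND (1 IMPLIES 1)) XOR 0) -> 1
  row 20 [10100]: (((1 OR 0) AND (1 IMPLIES 0)) XOR 1) -> 1
  row 21 [10101]: (((1 OR 1) AND (1 IMPLIES 0)) XOR 1) -> 1
  row 22 [10110]: (((1 OR 0) AND (1 IMPLIES 1)) XOR 1) -> 0
  row 23 [10111]: (((1 OR 1) AND (1 IMPLIES 1)) XOR 1) -> 0
  row 24 [11000]: (((0 OR 0) AND (1 IMPLIES 0)) XOR 0) -> 0
  row 25 [11001]: (((0 OR 1) AND (1 IMPLIES 0)) XOR 0) -> 0
  row 26 [11010]: (((0 OR 0) AND (1 IMPLIES 1)) XOR 0) -> 0
  row 27 [11011]: (((0 OR 1) AND (1 IMPLIES 1)) XOR 0) -> 1
  row 28 [11100]: (((1 OR 0) AND (1 IMPLIES 0)) XOR 1) -> 1
  row 29 [11101]: (((1 OR 1) AND (1 IMPLIES 0)) XOR 1) -> 1
  row 30 [11110]: (((1 OR 0) AND (1 IMPLIES 1)) XOR 1) -> 0
  row 31 [11111]: (((1 OR 1) AND (1 IMPLIES 1)) XOR 1) -> 0
Full result column, 4 rows per line (a,b,c fixed per line; d,e runs 00..11 left to right):
  rows 0-3 [a,b,c=000]: 0101  = hex 5
  rows 4-7 [a,b,c=001]: 0000  = hex 0
  rows 8-11 [a,b,c=010]: 0101  = hex 5
  rows 12-15 [a,b,c=011]: 0000  = hex 0
  rows 16-19 [a,b,c=100]: 0001  = hex 1
  rows 20-23 [a,b,c=101]: 1100  = hex C
  rows 24-27 [a,b,c=110]: 0001  = hex 1
  rows 28-31 [a,b,c=111]: 1100  = hex C
Output column (row 0 .. row 31) = 01010000010100000001110000011100
Output column grouped in 4s = 0101 0000 0101 0000 0001 1100 0001 1100 = 0x50501C1C
Convert to decimal digit by digit (value = value*16 + digit):
  5 -> 5
  5*16 + 0 = 80
  80*16 + 5 = 1285
  1285*16 + 0 = 20560
  20560*16 + 1 = 328961
  328961*16 + 12 (C) = 5263388
  5263388*16 + 1 = 84214209
  84214209*16 + 12 (C) = 1347427356
Decimal = 1347427356

1347427356


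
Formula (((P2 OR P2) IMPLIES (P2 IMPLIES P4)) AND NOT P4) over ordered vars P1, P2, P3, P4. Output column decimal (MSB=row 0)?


Formula: (((P2 OR P2) IMPLIES (P2 IMPLIES P4)) AND NOT P4) over P1, P2, P3, P4 (16 rows)
Evaluate each row (bits = P1,P2,P3,P4, MSB first):
  row 0 [0000]: (((0 OR 0) IMPLIES (0 IMPLIES 0)) AND NOT 0) -> 1
  row 1 [0001]: (((0 OR 0) IMPLIES (0 IMPLIES 1)) AND NOT 1) -> 0
  row 2 [0010]: (((0 OR 0) IMPLIES (0 IMPLIES 0)) AND NOT 0) -> 1
  row 3 [0011]: (((0 OR 0) IMPLIES (0 IMPLIES 1)) AND NOT 1) -> 0
  row 4 [0100]: (((1 OR 1) IMPLIES (1 IMPLIES 0)) AND NOT 0) -> 0
  row 5 [0101]: (((1 OR 1) IMPLIES (1 IMPLIES 1)) AND NOT 1) -> 0
  row 6 [0110]: (((1 OR 1) IMPLIES (1 IMPLIES 0)) AND NOT 0) -> 0
  row 7 [0111]: (((1 OR 1) IMPLIES (1 IMPLIES 1)) AND NOT 1) -> 0
  row 8 [1000]: (((0 OR 0) IMPLIES (0 IMPLIES 0)) AND NOT 0) -> 1
  row 9 [1001]: (((0 OR 0) IMPLIES (0 IMPLIES 1)) AND NOT 1) -> 0
  row 10 [1010]: (((0 OR 0) IMPLIES (0 IMPLIES 0)) AND NOT 0) -> 1
  row 11 [1011]: (((0 OR 0) IMPLIES (0 IMPLIES 1)) AND NOT 1) -> 0
  row 12 [1100]: (((1 OR 1) IMPLIES (1 IMPLIES 0)) AND NOT 0) -> 0
  row 13 [1101]: (((1 OR 1) IMPLIES (1 IMPLIES 1)) AND NOT 1) -> 0
  row 14 [1110]: (((1 OR 1) IMPLIES (1 IMPLIES 0)) AND NOT 0) -> 0
  row 15 [1111]: (((1 OR 1) IMPLIES (1 IMPLIES 1)) AND NOT 1) -> 0
Full result column, 4 rows per line (P1,P2 fixed per line; P3,P4 runs 00..11 left to right):
  rows 0-3 [P1,P2=00]: 1010  = hex A
  rows 4-7 [P1,P2=01]: 0000  = hex 0
  rows 8-11 [P1,P2=10]: 1010  = hex A
  rows 12-15 [P1,P2=11]: 0000  = hex 0
Output column (row 0 .. row 15) = 1010000010100000
Output column grouped in 4s = 1010 0000 1010 0000 = 0xA0A0
Convert to decimal digit by digit (value = value*16 + digit):
  A -> 10
  10*16 + 0 = 160
  160*16 + 10 (A) = 2570
  2570*16 + 0 = 41120
Decimal = 41120

41120


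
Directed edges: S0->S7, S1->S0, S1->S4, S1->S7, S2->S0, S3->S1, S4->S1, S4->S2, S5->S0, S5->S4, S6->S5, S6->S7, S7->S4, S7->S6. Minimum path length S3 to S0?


BFS layer-by-layer from S3:
  dist 0: {S3}
  dist 1: {S1}
  dist 2: {S0, S4, S7}
  -> S0 reached at distance 2
Shortest path length = 2

2


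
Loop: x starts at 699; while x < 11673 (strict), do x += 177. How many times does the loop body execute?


Step 1: x goes from 699 toward 11673 by 177; the body runs while x<11673, so iterations = ceil((bound-start)/step)
Step 2: Distance=10974
Step 3: ceil(10974/177)=62

62


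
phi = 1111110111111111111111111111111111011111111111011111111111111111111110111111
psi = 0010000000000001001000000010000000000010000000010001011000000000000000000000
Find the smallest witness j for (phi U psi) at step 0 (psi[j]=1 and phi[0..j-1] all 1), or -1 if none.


(phi U psi) at 0: need smallest j with psi[j]=1 and phi[i]=1 for all i in [0,j).
Scan from step 0:
  step 0: phi=1, psi=0 -> continue
  step 1: phi=1, psi=0 -> continue
  step 2: psi=1 and phi held for [0,2) -> witness found
Witness step = 2

2


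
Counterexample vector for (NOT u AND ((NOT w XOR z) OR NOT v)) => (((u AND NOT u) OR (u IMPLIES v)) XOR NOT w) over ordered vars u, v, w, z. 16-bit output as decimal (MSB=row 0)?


F1 = (NOT u AND ((NOT w XOR z) OR NOT v))
F2 = (((u AND NOT u) OR (u IMPLIES v)) XOR NOT w)
Counterexample to F1=>F2 is where F1=1 and F2=0.
Evaluate each row (bits = u,v,w,z, MSB first):
  row 0 [0000]: F1=1 F2=0 -> F1&~F2 -> 1
  row 1 [0001]: F1=1 F2=0 -> F1&~F2 -> 1
  row 2 [0010]: F1=1 F2=1 -> F1&~F2 -> 0
  row 3 [0011]: F1=1 F2=1 -> F1&~F2 -> 0
  row 4 [0100]: F1=1 F2=0 -> F1&~F2 -> 1
  row 5 [0101]: F1=0 F2=0 -> F1&~F2 -> 0
  row 6 [0110]: F1=0 F2=1 -> F1&~F2 -> 0
  row 7 [0111]: F1=1 F2=1 -> F1&~F2 -> 0
  row 8 [1000]: F1=0 F2=1 -> F1&~F2 -> 0
  row 9 [1001]: F1=0 F2=1 -> F1&~F2 -> 0
  row 10 [1010]: F1=0 F2=0 -> F1&~F2 -> 0
  row 11 [1011]: F1=0 F2=0 -> F1&~F2 -> 0
  row 12 [1100]: F1=0 F2=0 -> F1&~F2 -> 0
  row 13 [1101]: F1=0 F2=0 -> F1&~F2 -> 0
  row 14 [1110]: F1=0 F2=1 -> F1&~F2 -> 0
  row 15 [1111]: F1=0 F2=1 -> F1&~F2 -> 0
Full result column, 4 rows per line (u,v fixed per line; w,z runs 00..11 left to right):
  rows 0-3 [u,v=00]: 1100  = hex C
  rows 4-7 [u,v=01]: 1000  = hex 8
  rows 8-11 [u,v=10]: 0000  = hex 0
  rows 12-15 [u,v=11]: 0000  = hex 0
Counterexample vector (row 0 .. row 15) = 1100100000000000
Output column grouped in 4s = 1100 1000 0000 0000 = 0xC800
Convert to decimal digit by digit (value = value*16 + digit):
  C -> 12
  12*16 + 8 = 200
  200*16 + 0 = 3200
  3200*16 + 0 = 51200
Decimal = 51200

51200


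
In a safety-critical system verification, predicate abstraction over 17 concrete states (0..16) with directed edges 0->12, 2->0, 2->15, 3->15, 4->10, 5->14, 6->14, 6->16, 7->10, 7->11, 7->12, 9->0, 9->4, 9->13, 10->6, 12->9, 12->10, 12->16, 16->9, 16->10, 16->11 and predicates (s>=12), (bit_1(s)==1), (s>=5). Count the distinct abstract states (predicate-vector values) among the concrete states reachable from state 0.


BFS from 0:
Concrete reachable: {0, 4, 6, 9, 10, 11, 12, 13, 14, 16}
Abstract via predicates (s>=12), (bit_1(s)==1), (s>=5):
  (0,0,0) <- {0, 4}
  (0,0,1) <- {9}
  (0,1,1) <- {6, 10, 11}
  (1,0,1) <- {12, 13, 16}
  (1,1,1) <- {14}
Distinct abstract states = 5

5


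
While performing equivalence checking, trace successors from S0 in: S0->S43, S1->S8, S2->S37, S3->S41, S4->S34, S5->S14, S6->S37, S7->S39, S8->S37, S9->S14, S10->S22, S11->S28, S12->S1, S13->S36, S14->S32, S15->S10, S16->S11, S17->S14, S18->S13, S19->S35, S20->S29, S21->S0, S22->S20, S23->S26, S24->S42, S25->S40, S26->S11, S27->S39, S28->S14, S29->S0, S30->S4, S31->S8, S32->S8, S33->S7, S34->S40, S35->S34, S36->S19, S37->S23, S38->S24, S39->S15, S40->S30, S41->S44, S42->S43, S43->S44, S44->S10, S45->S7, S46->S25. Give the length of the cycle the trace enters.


Trace from S0 until a state repeats:
  S0 -> S43 -> S44 -> S10 -> S22 -> S20 -> S29 -> S0
S0 first seen at step 0, revisited at step 7.
Cycle length = 7 - 0 = 7

7


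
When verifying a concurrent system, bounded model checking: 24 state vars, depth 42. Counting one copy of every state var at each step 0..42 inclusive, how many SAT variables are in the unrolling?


BMC unrolls to depth k, creating one copy of each state var for steps 0..k.
Step count = 42 + 1 = 43 (steps 0 through 42)
Vars per step = 24
Total = 24 * 43 = 1032

1032


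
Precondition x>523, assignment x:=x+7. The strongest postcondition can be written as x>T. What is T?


Formula: sp(P, x:=E) = exists old_x. (x = E[old_x/x]) AND P[old_x/x] (old_x is the value of x before the assignment; eliminate old_x by solving x = E[old_x/x] for old_x)
Step 1: Precondition P: x>523, i.e. old_x > 523
Step 2: Assignment gives x = old_x + 7, so old_x = x - 7
Step 3: Substitute into P: x - 7 > 523
Step 4: Simplify: x > 523+7 = 530

530


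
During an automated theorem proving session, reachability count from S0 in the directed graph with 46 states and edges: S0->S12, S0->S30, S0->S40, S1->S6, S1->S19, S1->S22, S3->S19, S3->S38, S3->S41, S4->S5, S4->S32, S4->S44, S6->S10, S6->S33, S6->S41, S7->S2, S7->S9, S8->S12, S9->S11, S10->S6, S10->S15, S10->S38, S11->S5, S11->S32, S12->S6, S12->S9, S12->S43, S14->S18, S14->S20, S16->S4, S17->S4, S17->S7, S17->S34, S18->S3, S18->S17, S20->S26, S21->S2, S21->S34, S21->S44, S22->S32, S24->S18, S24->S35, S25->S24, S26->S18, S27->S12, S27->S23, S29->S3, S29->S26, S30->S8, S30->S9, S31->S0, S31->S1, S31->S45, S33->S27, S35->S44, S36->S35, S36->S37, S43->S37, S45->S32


BFS from S0:
  layer 0: {S0}
  layer 1: {S12, S30, S40}
  layer 2: {S6, S8, S9, S43}
  layer 3: {S10, S11, S33, S37, S41}
  layer 4: {S5, S15, S27, S32, S38}
  layer 5: {S23}
Reachable set: {S0, S5, S6, S8, S9, S10, S11, S12, S15, S23, S27, S30, S32, S33, S37, S38, S40, S41, S43}
Count = 19

19


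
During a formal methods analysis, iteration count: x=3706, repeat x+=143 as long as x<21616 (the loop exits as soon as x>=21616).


Step 1: x goes from 3706 toward 21616 by 143; the body runs while x<21616, so iterations = ceil((bound-start)/step)
Step 2: Distance=17910
Step 3: ceil(17910/143)=126

126


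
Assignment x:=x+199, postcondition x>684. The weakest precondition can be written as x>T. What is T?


Formula: wp(x:=E, P) = P[E/x] (substitute E for x in postcondition)
Step 1: Postcondition: x>684
Step 2: Substitute x+199 for x: x+199>684
Step 3: Solve for x: x > 684-199 = 485

485


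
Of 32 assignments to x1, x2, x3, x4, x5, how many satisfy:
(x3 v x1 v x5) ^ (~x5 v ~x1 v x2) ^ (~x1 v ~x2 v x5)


CNF with 3 clauses over 5 vars (32 assignments).
An assignment satisfies CNF iff every clause has >=1 true literal.
Check each row (bits = x1,x2,x3,x4,x5; clause T/F shown):
  row 0 [00000]: clauses=FTT -> 0
  row 1 [00001]: clauses=TTT -> 1
  row 2 [00010]: clauses=FTT -> 0
  row 3 [00011]: clauses=TTT -> 1
  row 4 [00100]: clauses=TTT -> 1
  row 5 [00101]: clauses=TTT -> 1
  row 6 [00110]: clauses=TTT -> 1
  row 7 [00111]: clauses=TTT -> 1
  row 8 [01000]: clauses=FTT -> 0
  row 9 [01001]: clauses=TTT -> 1
  row 10 [01010]: clauses=FTT -> 0
  row 11 [01011]: clauses=TTT -> 1
  row 12 [01100]: clauses=TTT -> 1
  row 13 [01101]: clauses=TTT -> 1
  row 14 [01110]: clauses=TTT -> 1
  row 15 [01111]: clauses=TTT -> 1
  row 16 [10000]: clauses=TTT -> 1
  row 17 [10001]: clauses=TFT -> 0
  row 18 [10010]: clauses=TTT -> 1
  row 19 [10011]: clauses=TFT -> 0
  row 20 [10100]: clauses=TTT -> 1
  row 21 [10101]: clauses=TFT -> 0
  row 22 [10110]: clauses=TTT -> 1
  row 23 [10111]: clauses=TFT -> 0
  row 24 [11000]: clauses=TTF -> 0
  row 25 [11001]: clauses=TTT -> 1
  row 26 [11010]: clauses=TTF -> 0
  row 27 [11011]: clauses=TTT -> 1
  row 28 [11100]: clauses=TTF -> 0
  row 29 [11101]: clauses=TTT -> 1
  row 30 [11110]: clauses=TTF -> 0
  row 31 [11111]: clauses=TTT -> 1
Full result column, 8 rows per line (x1,x2 fixed per line; x3,x4,x5 runs 000..111 left to right):
  rows 0-7 [x1,x2=00]: 01011111  (ones: 6)
  rows 8-15 [x1,x2=01]: 01011111  (ones: 6)
  rows 16-23 [x1,x2=10]: 10101010  (ones: 4)
  rows 24-31 [x1,x2=11]: 01010101  (ones: 4)
Satisfying assignments = 6+6+4+4 = 20

20


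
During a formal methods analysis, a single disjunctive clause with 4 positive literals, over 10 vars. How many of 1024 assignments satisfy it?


Step 1: Total=2^10=1024
Step 2: Unsat when all 4 false: 2^6=64
Step 3: Sat=1024-64=960

960


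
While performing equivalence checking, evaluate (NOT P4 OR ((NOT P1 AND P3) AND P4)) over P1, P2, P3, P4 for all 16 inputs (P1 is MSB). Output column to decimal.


Formula: (NOT P4 OR ((NOT P1 AND P3) AND P4)) over P1, P2, P3, P4 (16 rows)
Evaluate each row (bits = P1,P2,P3,P4, MSB first):
  row 0 [0000]: (NOT 0 OR ((NOT 0 AND 0) AND 0)) -> 1
  row 1 [0001]: (NOT 1 OR ((NOT 0 AND 0) AND 1)) -> 0
  row 2 [0010]: (NOT 0 OR ((NOT 0 AND 1) AND 0)) -> 1
  row 3 [0011]: (NOT 1 OR ((NOT 0 AND 1) AND 1)) -> 1
  row 4 [0100]: (NOT 0 OR ((NOT 0 AND 0) AND 0)) -> 1
  row 5 [0101]: (NOT 1 OR ((NOT 0 AND 0) AND 1)) -> 0
  row 6 [0110]: (NOT 0 OR ((NOT 0 AND 1) AND 0)) -> 1
  row 7 [0111]: (NOT 1 OR ((NOT 0 AND 1) AND 1)) -> 1
  row 8 [1000]: (NOT 0 OR ((NOT 1 AND 0) AND 0)) -> 1
  row 9 [1001]: (NOT 1 OR ((NOT 1 AND 0) AND 1)) -> 0
  row 10 [1010]: (NOT 0 OR ((NOT 1 AND 1) AND 0)) -> 1
  row 11 [1011]: (NOT 1 OR ((NOT 1 AND 1) AND 1)) -> 0
  row 12 [1100]: (NOT 0 OR ((NOT 1 AND 0) AND 0)) -> 1
  row 13 [1101]: (NOT 1 OR ((NOT 1 AND 0) AND 1)) -> 0
  row 14 [1110]: (NOT 0 OR ((NOT 1 AND 1) AND 0)) -> 1
  row 15 [1111]: (NOT 1 OR ((NOT 1 AND 1) AND 1)) -> 0
Full result column, 4 rows per line (P1,P2 fixed per line; P3,P4 runs 00..11 left to right):
  rows 0-3 [P1,P2=00]: 1011  = hex B
  rows 4-7 [P1,P2=01]: 1011  = hex B
  rows 8-11 [P1,P2=10]: 1010  = hex A
  rows 12-15 [P1,P2=11]: 1010  = hex A
Output column (row 0 .. row 15) = 1011101110101010
Output column grouped in 4s = 1011 1011 1010 1010 = 0xBBAA
Convert to decimal digit by digit (value = value*16 + digit):
  B -> 11
  11*16 + 11 (B) = 187
  187*16 + 10 (A) = 3002
  3002*16 + 10 (A) = 48042
Decimal = 48042

48042


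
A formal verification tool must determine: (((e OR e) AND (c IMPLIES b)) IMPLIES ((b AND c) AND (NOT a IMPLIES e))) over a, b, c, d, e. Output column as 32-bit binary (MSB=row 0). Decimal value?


Formula: (((e OR e) AND (c IMPLIES b)) IMPLIES ((b AND c) AND (NOT a IMPLIES e))) over a, b, c, d, e (32 rows)
Evaluate each row (bits = a,b,c,d,e, MSB first):
  row 0 [00000]: (((0 OR 0) AND (0 IMPLIES 0)) IMPLIES ((0 AND 0) AND (NOT 0 IMPLIES 0))) -> 1
  row 1 [00001]: (((1 OR 1) AND (0 IMPLIES 0)) IMPLIES ((0 AND 0) AND (NOT 0 IMPLIES 1))) -> 0
  row 2 [00010]: (((0 OR 0) AND (0 IMPLIES 0)) IMPLIES ((0 AND 0) AND (NOT 0 IMPLIES 0))) -> 1
  row 3 [00011]: (((1 OR 1) AND (0 IMPLIES 0)) IMPLIES ((0 AND 0) AND (NOT 0 IMPLIES 1))) -> 0
  row 4 [00100]: (((0 OR 0) AND (1 IMPLIES 0)) IMPLIES ((0 AND 1) AND (NOT 0 IMPLIES 0))) -> 1
  row 5 [00101]: (((1 OR 1) AND (1 IMPLIES 0)) IMPLIES ((0 AND 1) AND (NOT 0 IMPLIES 1))) -> 1
  row 6 [00110]: (((0 OR 0) AND (1 IMPLIES 0)) IMPLIES ((0 AND 1) AND (NOT 0 IMPLIES 0))) -> 1
  row 7 [00111]: (((1 OR 1) AND (1 IMPLIES 0)) IMPLIES ((0 AND 1) AND (NOT 0 IMPLIES 1))) -> 1
  row 8 [01000]: (((0 OR 0) AND (0 IMPLIES 1)) IMPLIES ((1 AND 0) AND (NOT 0 IMPLIES 0))) -> 1
  row 9 [01001]: (((1 OR 1) AND (0 IMPLIES 1)) IMPLIES ((1 AND 0) AND (NOT 0 IMPLIES 1))) -> 0
  row 10 [01010]: (((0 OR 0) AND (0 IMPLIES 1)) IMPLIES ((1 AND 0) AND (NOT 0 IMPLIES 0))) -> 1
  row 11 [01011]: (((1 OR 1) AND (0 IMPLIES 1)) IMPLIES ((1 AND 0) AND (NOT 0 IMPLIES 1))) -> 0
  row 12 [01100]: (((0 OR 0) AND (1 IMPLIES 1)) IMPLIES ((1 AND 1) AND (NOT 0 IMPLIES 0))) -> 1
  row 13 [01101]: (((1 OR 1) AND (1 IMPLIES 1)) IMPLIES ((1 AND 1) AND (NOT 0 IMPLIES 1))) -> 1
  row 14 [01110]: (((0 OR 0) AND (1 IMPLIES 1)) IMPLIES ((1 AND 1) AND (NOT 0 IMPLIES 0))) -> 1
  row 15 [01111]: (((1 OR 1) AND (1 IMPLIES 1)) IMPLIES ((1 AND 1) AND (NOT 0 IMPLIES 1))) -> 1
  row 16 [10000]: (((0 OR 0) AND (0 IMPLIES 0)) IMPLIES ((0 AND 0) AND (NOT 1 IMPLIES 0))) -> 1
  row 17 [10001]: (((1 OR 1) AND (0 IMPLIES 0)) IMPLIES ((0 AND 0) AND (NOT 1 IMPLIES 1))) -> 0
  row 18 [10010]: (((0 OR 0) AND (0 IMPLIES 0)) IMPLIES ((0 AND 0) AND (NOT 1 IMPLIES 0))) -> 1
  row 19 [10011]: (((1 OR 1) AND (0 IMPLIES 0)) IMPLIES ((0 AND 0) AND (NOT 1 IMPLIES 1))) -> 0
  row 20 [10100]: (((0 OR 0) AND (1 IMPLIES 0)) IMPLIES ((0 AND 1) AND (NOT 1 IMPLIES 0))) -> 1
  row 21 [10101]: (((1 OR 1) AND (1 IMPLIES 0)) IMPLIES ((0 AND 1) AND (NOT 1 IMPLIES 1))) -> 1
  row 22 [10110]: (((0 OR 0) AND (1 IMPLIES 0)) IMPLIES ((0 AND 1) AND (NOT 1 IMPLIES 0))) -> 1
  row 23 [10111]: (((1 OR 1) AND (1 IMPLIES 0)) IMPLIES ((0 AND 1) AND (NOT 1 IMPLIES 1))) -> 1
  row 24 [11000]: (((0 OR 0) AND (0 IMPLIES 1)) IMPLIES ((1 AND 0) AND (NOT 1 IMPLIES 0))) -> 1
  row 25 [11001]: (((1 OR 1) AND (0 IMPLIES 1)) IMPLIES ((1 AND 0) AND (NOT 1 IMPLIES 1))) -> 0
  row 26 [11010]: (((0 OR 0) AND (0 IMPLIES 1)) IMPLIES ((1 AND 0) AND (NOT 1 IMPLIES 0))) -> 1
  row 27 [11011]: (((1 OR 1) AND (0 IMPLIES 1)) IMPLIES ((1 AND 0) AND (NOT 1 IMPLIES 1))) -> 0
  row 28 [11100]: (((0 OR 0) AND (1 IMPLIES 1)) IMPLIES ((1 AND 1) AND (NOT 1 IMPLIES 0))) -> 1
  row 29 [11101]: (((1 OR 1) AND (1 IMPLIES 1)) IMPLIES ((1 AND 1) AND (NOT 1 IMPLIES 1))) -> 1
  row 30 [11110]: (((0 OR 0) AND (1 IMPLIES 1)) IMPLIES ((1 AND 1) AND (NOT 1 IMPLIES 0))) -> 1
  row 31 [11111]: (((1 OR 1) AND (1 IMPLIES 1)) IMPLIES ((1 AND 1) AND (NOT 1 IMPLIES 1))) -> 1
Full result column, 4 rows per line (a,b,c fixed per line; d,e runs 00..11 left to right):
  rows 0-3 [a,b,c=000]: 1010  = hex A
  rows 4-7 [a,b,c=001]: 1111  = hex F
  rows 8-11 [a,b,c=010]: 1010  = hex A
  rows 12-15 [a,b,c=011]: 1111  = hex F
  rows 16-19 [a,b,c=100]: 1010  = hex A
  rows 20-23 [a,b,c=101]: 1111  = hex F
  rows 24-27 [a,b,c=110]: 1010  = hex A
  rows 28-31 [a,b,c=111]: 1111  = hex F
Output column (row 0 .. row 31) = 10101111101011111010111110101111
Output column grouped in 4s = 1010 1111 1010 1111 1010 1111 1010 1111 = 0xAFAFAFAF
Convert to decimal digit by digit (value = value*16 + digit):
  A -> 10
  10*16 + 15 (F) = 175
  175*16 + 10 (A) = 2810
  2810*16 + 15 (F) = 44975
  44975*16 + 10 (A) = 719610
  719610*16 + 15 (F) = 11513775
  11513775*16 + 10 (A) = 184220410
  184220410*16 + 15 (F) = 2947526575
Decimal = 2947526575

2947526575


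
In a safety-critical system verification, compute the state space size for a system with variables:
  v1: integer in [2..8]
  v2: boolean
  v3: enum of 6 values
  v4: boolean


State space = product of domain sizes of all variables.
Domain sizes:
  v1 (integer in [2..8]): 7
  v2 (boolean): 2
  v3 (enum of 6 values): 6
  v4 (boolean): 2
Product = 7 * 2 * 6 * 2 = 168

168


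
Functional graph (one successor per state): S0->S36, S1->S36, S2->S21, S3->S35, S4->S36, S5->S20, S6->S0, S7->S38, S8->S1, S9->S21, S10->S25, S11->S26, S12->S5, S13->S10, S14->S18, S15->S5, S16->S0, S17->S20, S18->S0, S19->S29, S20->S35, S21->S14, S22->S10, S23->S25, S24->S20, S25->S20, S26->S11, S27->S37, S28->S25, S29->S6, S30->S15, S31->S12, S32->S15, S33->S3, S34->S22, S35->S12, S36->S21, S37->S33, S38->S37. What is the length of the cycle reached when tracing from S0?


Trace from S0 until a state repeats:
  S0 -> S36 -> S21 -> S14 -> S18 -> S0
S0 first seen at step 0, revisited at step 5.
Cycle length = 5 - 0 = 5

5


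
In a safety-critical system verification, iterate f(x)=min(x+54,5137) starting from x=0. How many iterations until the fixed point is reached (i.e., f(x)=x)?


Step 1: x=0, cap=5137, increment=54
Step 2: x grows by 54 each step until capped at 5137; fixed point is x=5137
Step 3: iterations = ceil(5137/54) = 96

96


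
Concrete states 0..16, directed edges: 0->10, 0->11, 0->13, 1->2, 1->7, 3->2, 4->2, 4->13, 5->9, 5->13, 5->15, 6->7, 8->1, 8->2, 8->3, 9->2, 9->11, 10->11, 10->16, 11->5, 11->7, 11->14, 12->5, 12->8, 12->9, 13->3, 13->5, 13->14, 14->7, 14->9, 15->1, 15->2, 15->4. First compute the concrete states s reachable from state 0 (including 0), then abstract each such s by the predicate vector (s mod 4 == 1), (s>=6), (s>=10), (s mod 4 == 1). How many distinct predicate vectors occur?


BFS from 0:
Concrete reachable: {0, 1, 2, 3, 4, 5, 7, 9, 10, 11, 13, 14, 15, 16}
Abstract via predicates (s mod 4 == 1), (s>=6), (s>=10), (s mod 4 == 1):
  (0,0,0,0) <- {0, 2, 3, 4}
  (0,1,0,0) <- {7}
  (0,1,1,0) <- {10, 11, 14, 15, 16}
  (1,0,0,1) <- {1, 5}
  (1,1,0,1) <- {9}
  (1,1,1,1) <- {13}
Distinct abstract states = 6

6


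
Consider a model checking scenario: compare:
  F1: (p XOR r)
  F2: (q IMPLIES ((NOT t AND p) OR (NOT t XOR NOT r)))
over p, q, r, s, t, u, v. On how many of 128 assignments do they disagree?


F1 = (p XOR r)
F2 = (q IMPLIES ((NOT t AND p) OR (NOT t XOR NOT r)))
Evaluate both on each of 128 rows (bits = p,q,r,s,t,u,v):
  row 0 [0000000]: F1=0 F2=1 (differ) -> 1
  row 1 [0000001]: F1=0 F2=1 (differ) -> 1
  row 2 [0000010]: F1=0 F2=1 (differ) -> 1
  row 3 [0000011]: F1=0 F2=1 (differ) -> 1
  row 4 [0000100]: F1=0 F2=1 (differ) -> 1
  (every remaining row is evaluated the same way; all 128 results are listed next)
Full result column, 8 rows per line (p,q,r,s fixed per line; t,u,v runs 000..111 left to right):
  rows 0-7 [p,q,r,s=0000]: 11111111  (ones: 8)
  rows 8-15 [p,q,r,s=0001]: 11111111  (ones: 8)
  rows 16-23 [p,q,r,s=0010]: 00000000  (ones: 0)
  rows 24-31 [p,q,r,s=0011]: 00000000  (ones: 0)
  rows 32-39 [p,q,r,s=0100]: 00001111  (ones: 4)
  rows 40-47 [p,q,r,s=0101]: 00001111  (ones: 4)
  rows 48-55 [p,q,r,s=0110]: 00001111  (ones: 4)
  rows 56-63 [p,q,r,s=0111]: 00001111  (ones: 4)
  rows 64-71 [p,q,r,s=1000]: 00000000  (ones: 0)
  rows 72-79 [p,q,r,s=1001]: 00000000  (ones: 0)
  rows 80-87 [p,q,r,s=1010]: 11111111  (ones: 8)
  rows 88-95 [p,q,r,s=1011]: 11111111  (ones: 8)
  rows 96-103 [p,q,r,s=1100]: 00000000  (ones: 0)
  rows 104-111 [p,q,r,s=1101]: 00000000  (ones: 0)
  rows 112-119 [p,q,r,s=1110]: 11110000  (ones: 4)
  rows 120-127 [p,q,r,s=1111]: 11110000  (ones: 4)
Disagreements = 8+8+0+0+4+4+4+4+0+0+8+8+0+0+4+4 = 56

56


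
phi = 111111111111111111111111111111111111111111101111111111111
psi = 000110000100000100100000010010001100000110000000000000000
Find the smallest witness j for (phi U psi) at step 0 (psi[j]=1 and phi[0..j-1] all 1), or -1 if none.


(phi U psi) at 0: need smallest j with psi[j]=1 and phi[i]=1 for all i in [0,j).
Scan from step 0:
  step 0: phi=1, psi=0 -> continue
  step 1: phi=1, psi=0 -> continue
  step 2: phi=1, psi=0 -> continue
  step 3: psi=1 and phi held for [0,3) -> witness found
Witness step = 3

3


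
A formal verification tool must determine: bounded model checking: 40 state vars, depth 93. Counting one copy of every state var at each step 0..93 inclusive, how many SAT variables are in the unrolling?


BMC unrolls to depth k, creating one copy of each state var for steps 0..k.
Step count = 93 + 1 = 94 (steps 0 through 93)
Vars per step = 40
Total = 40 * 94 = 3760

3760


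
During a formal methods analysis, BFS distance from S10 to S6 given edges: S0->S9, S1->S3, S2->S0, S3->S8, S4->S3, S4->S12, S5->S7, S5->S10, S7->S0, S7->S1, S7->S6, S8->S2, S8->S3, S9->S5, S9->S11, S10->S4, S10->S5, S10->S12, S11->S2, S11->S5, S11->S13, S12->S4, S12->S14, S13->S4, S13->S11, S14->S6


BFS layer-by-layer from S10:
  dist 0: {S10}
  dist 1: {S4, S5, S12}
  dist 2: {S3, S7, S14}
  dist 3: {S0, S1, S6, S8}
  -> S6 reached at distance 3
Shortest path length = 3

3


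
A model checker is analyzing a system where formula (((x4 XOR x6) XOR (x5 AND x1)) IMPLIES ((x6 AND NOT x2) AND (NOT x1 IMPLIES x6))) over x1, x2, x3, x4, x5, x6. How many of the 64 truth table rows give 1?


Formula: (((x4 XOR x6) XOR (x5 AND x1)) IMPLIES ((x6 AND NOT x2) AND (NOT x1 IMPLIES x6))) over 6 vars (64 rows)
Evaluate each row (x1, x2, x3, x4, x5, x6 as bits, MSB first):
  row 0 [000000]: (((0 XOR 0) XOR (0 AND 0)) IMPLIES ((0 AND NOT 0) AND (NOT 0 IMPLIES 0))) -> 1
  row 1 [000001]: (((0 XOR 1) XOR (0 AND 0)) IMPLIES ((1 AND NOT 0) AND (NOT 0 IMPLIES 1))) -> 1
  row 2 [000010]: (((0 XOR 0) XOR (1 AND 0)) IMPLIES ((0 AND NOT 0) AND (NOT 0 IMPLIES 0))) -> 1
  row 3 [000011]: (((0 XOR 1) XOR (1 AND 0)) IMPLIES ((1 AND NOT 0) AND (NOT 0 IMPLIES 1))) -> 1
  row 4 [000100]: (((1 XOR 0) XOR (0 AND 0)) IMPLIES ((0 AND NOT 0) AND (NOT 0 IMPLIES 0))) -> 0
  (every remaining row is evaluated the same way; all 64 results are listed next)
Full result column, 8 rows per line (x1,x2,x3 fixed per line; x4,x5,x6 runs 000..111 left to right):
  rows 0-7 [x1,x2,x3=000]: 11110101  (ones: 6)
  rows 8-15 [x1,x2,x3=001]: 11110101  (ones: 6)
  rows 16-23 [x1,x2,x3=010]: 10100101  (ones: 4)
  rows 24-31 [x1,x2,x3=011]: 10100101  (ones: 4)
  rows 32-39 [x1,x2,x3=100]: 11010111  (ones: 6)
  rows 40-47 [x1,x2,x3=101]: 11010111  (ones: 6)
  rows 48-55 [x1,x2,x3=110]: 10010110  (ones: 4)
  rows 56-63 [x1,x2,x3=111]: 10010110  (ones: 4)
Count of 1-rows = 6+6+4+4+6+6+4+4 = 40

40


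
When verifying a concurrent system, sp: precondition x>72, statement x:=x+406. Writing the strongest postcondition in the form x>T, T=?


Formula: sp(P, x:=E) = exists old_x. (x = E[old_x/x]) AND P[old_x/x] (old_x is the value of x before the assignment; eliminate old_x by solving x = E[old_x/x] for old_x)
Step 1: Precondition P: x>72, i.e. old_x > 72
Step 2: Assignment gives x = old_x + 406, so old_x = x - 406
Step 3: Substitute into P: x - 406 > 72
Step 4: Simplify: x > 72+406 = 478

478


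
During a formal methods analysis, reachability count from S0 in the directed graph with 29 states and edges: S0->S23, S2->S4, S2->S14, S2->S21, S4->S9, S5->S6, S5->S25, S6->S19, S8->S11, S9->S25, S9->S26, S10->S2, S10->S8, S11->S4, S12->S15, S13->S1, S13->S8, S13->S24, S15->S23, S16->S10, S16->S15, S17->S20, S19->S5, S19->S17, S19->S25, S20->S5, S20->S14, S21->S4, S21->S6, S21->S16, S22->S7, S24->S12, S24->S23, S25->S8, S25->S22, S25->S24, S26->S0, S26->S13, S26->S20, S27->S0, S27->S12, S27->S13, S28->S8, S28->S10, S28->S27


BFS from S0:
  layer 0: {S0}
  layer 1: {S23}
Reachable set: {S0, S23}
Count = 2

2


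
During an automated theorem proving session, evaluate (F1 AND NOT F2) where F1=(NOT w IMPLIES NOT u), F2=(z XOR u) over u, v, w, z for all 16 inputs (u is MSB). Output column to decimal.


F1 = (NOT w IMPLIES NOT u)
F2 = (z XOR u)
Counterexample to F1=>F2 is where F1=1 and F2=0.
Evaluate each row (bits = u,v,w,z, MSB first):
  row 0 [0000]: F1=1 F2=0 -> F1&~F2 -> 1
  row 1 [0001]: F1=1 F2=1 -> F1&~F2 -> 0
  row 2 [0010]: F1=1 F2=0 -> F1&~F2 -> 1
  row 3 [0011]: F1=1 F2=1 -> F1&~F2 -> 0
  row 4 [0100]: F1=1 F2=0 -> F1&~F2 -> 1
  row 5 [0101]: F1=1 F2=1 -> F1&~F2 -> 0
  row 6 [0110]: F1=1 F2=0 -> F1&~F2 -> 1
  row 7 [0111]: F1=1 F2=1 -> F1&~F2 -> 0
  row 8 [1000]: F1=0 F2=1 -> F1&~F2 -> 0
  row 9 [1001]: F1=0 F2=0 -> F1&~F2 -> 0
  row 10 [1010]: F1=1 F2=1 -> F1&~F2 -> 0
  row 11 [1011]: F1=1 F2=0 -> F1&~F2 -> 1
  row 12 [1100]: F1=0 F2=1 -> F1&~F2 -> 0
  row 13 [1101]: F1=0 F2=0 -> F1&~F2 -> 0
  row 14 [1110]: F1=1 F2=1 -> F1&~F2 -> 0
  row 15 [1111]: F1=1 F2=0 -> F1&~F2 -> 1
Full result column, 4 rows per line (u,v fixed per line; w,z runs 00..11 left to right):
  rows 0-3 [u,v=00]: 1010  = hex A
  rows 4-7 [u,v=01]: 1010  = hex A
  rows 8-11 [u,v=10]: 0001  = hex 1
  rows 12-15 [u,v=11]: 0001  = hex 1
Counterexample vector (row 0 .. row 15) = 1010101000010001
Output column grouped in 4s = 1010 1010 0001 0001 = 0xAA11
Convert to decimal digit by digit (value = value*16 + digit):
  A -> 10
  10*16 + 10 (A) = 170
  170*16 + 1 = 2721
  2721*16 + 1 = 43537
Decimal = 43537

43537


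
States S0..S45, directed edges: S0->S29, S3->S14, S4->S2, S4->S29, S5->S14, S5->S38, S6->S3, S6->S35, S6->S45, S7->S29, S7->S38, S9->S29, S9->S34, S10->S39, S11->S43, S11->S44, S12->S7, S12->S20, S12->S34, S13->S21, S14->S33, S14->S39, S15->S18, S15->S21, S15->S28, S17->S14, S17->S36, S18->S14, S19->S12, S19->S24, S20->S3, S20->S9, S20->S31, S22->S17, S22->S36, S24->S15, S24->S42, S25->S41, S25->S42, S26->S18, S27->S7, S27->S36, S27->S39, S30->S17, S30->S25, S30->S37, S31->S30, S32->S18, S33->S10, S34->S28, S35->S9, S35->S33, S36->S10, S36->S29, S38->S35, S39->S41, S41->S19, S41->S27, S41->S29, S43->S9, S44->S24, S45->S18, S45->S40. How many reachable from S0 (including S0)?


BFS from S0:
  layer 0: {S0}
  layer 1: {S29}
Reachable set: {S0, S29}
Count = 2

2


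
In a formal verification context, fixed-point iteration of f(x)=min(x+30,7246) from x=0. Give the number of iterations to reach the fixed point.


Step 1: x=0, cap=7246, increment=30
Step 2: x grows by 30 each step until capped at 7246; fixed point is x=7246
Step 3: iterations = ceil(7246/30) = 242

242


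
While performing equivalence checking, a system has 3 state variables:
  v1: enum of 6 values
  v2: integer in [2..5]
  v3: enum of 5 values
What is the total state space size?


State space = product of domain sizes of all variables.
Domain sizes:
  v1 (enum of 6 values): 6
  v2 (integer in [2..5]): 4
  v3 (enum of 5 values): 5
Product = 6 * 4 * 5 = 120

120


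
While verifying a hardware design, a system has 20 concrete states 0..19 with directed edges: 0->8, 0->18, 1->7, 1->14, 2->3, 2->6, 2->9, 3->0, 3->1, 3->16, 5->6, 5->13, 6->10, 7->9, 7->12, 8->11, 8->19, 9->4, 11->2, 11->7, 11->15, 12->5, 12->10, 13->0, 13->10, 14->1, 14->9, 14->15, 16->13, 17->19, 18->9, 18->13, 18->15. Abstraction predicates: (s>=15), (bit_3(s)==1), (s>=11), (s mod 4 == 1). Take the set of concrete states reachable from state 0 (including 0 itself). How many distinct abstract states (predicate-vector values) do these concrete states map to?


BFS from 0:
Concrete reachable: {0, 1, 2, 3, 4, 5, 6, 7, 8, 9, 10, 11, 12, 13, 14, 15, 16, 18, 19}
Abstract via predicates (s>=15), (bit_3(s)==1), (s>=11), (s mod 4 == 1):
  (0,0,0,0) <- {0, 2, 3, 4, 6, 7}
  (0,0,0,1) <- {1, 5}
  (0,1,0,0) <- {8, 10}
  (0,1,0,1) <- {9}
  (0,1,1,0) <- {11, 12, 14}
  (0,1,1,1) <- {13}
  (1,0,1,0) <- {16, 18, 19}
  (1,1,1,0) <- {15}
Distinct abstract states = 8

8


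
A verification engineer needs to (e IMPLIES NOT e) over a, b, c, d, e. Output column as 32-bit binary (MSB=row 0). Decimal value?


Formula: (e IMPLIES NOT e) over a, b, c, d, e (32 rows)
Evaluate each row (bits = a,b,c,d,e, MSB first):
  row 0 [00000]: (0 IMPLIES NOT 0) -> 1
  row 1 [00001]: (1 IMPLIES NOT 1) -> 0
  row 2 [00010]: (0 IMPLIES NOT 0) -> 1
  row 3 [00011]: (1 IMPLIES NOT 1) -> 0
  row 4 [00100]: (0 IMPLIES NOT 0) -> 1
  row 5 [00101]: (1 IMPLIES NOT 1) -> 0
  row 6 [00110]: (0 IMPLIES NOT 0) -> 1
  row 7 [00111]: (1 IMPLIES NOT 1) -> 0
  row 8 [01000]: (0 IMPLIES NOT 0) -> 1
  row 9 [01001]: (1 IMPLIES NOT 1) -> 0
  row 10 [01010]: (0 IMPLIES NOT 0) -> 1
  row 11 [01011]: (1 IMPLIES NOT 1) -> 0
  row 12 [01100]: (0 IMPLIES NOT 0) -> 1
  row 13 [01101]: (1 IMPLIES NOT 1) -> 0
  row 14 [01110]: (0 IMPLIES NOT 0) -> 1
  row 15 [01111]: (1 IMPLIES NOT 1) -> 0
  row 16 [10000]: (0 IMPLIES NOT 0) -> 1
  row 17 [10001]: (1 IMPLIES NOT 1) -> 0
  row 18 [10010]: (0 IMPLIES NOT 0) -> 1
  row 19 [10011]: (1 IMPLIES NOT 1) -> 0
  row 20 [10100]: (0 IMPLIES NOT 0) -> 1
  row 21 [10101]: (1 IMPLIES NOT 1) -> 0
  row 22 [10110]: (0 IMPLIES NOT 0) -> 1
  row 23 [10111]: (1 IMPLIES NOT 1) -> 0
  row 24 [11000]: (0 IMPLIES NOT 0) -> 1
  row 25 [11001]: (1 IMPLIES NOT 1) -> 0
  row 26 [11010]: (0 IMPLIES NOT 0) -> 1
  row 27 [11011]: (1 IMPLIES NOT 1) -> 0
  row 28 [11100]: (0 IMPLIES NOT 0) -> 1
  row 29 [11101]: (1 IMPLIES NOT 1) -> 0
  row 30 [11110]: (0 IMPLIES NOT 0) -> 1
  row 31 [11111]: (1 IMPLIES NOT 1) -> 0
Full result column, 4 rows per line (a,b,c fixed per line; d,e runs 00..11 left to right):
  rows 0-3 [a,b,c=000]: 1010  = hex A
  rows 4-7 [a,b,c=001]: 1010  = hex A
  rows 8-11 [a,b,c=010]: 1010  = hex A
  rows 12-15 [a,b,c=011]: 1010  = hex A
  rows 16-19 [a,b,c=100]: 1010  = hex A
  rows 20-23 [a,b,c=101]: 1010  = hex A
  rows 24-27 [a,b,c=110]: 1010  = hex A
  rows 28-31 [a,b,c=111]: 1010  = hex A
Output column (row 0 .. row 31) = 10101010101010101010101010101010
Output column grouped in 4s = 1010 1010 1010 1010 1010 1010 1010 1010 = 0xAAAAAAAA
Convert to decimal digit by digit (value = value*16 + digit):
  A -> 10
  10*16 + 10 (A) = 170
  170*16 + 10 (A) = 2730
  2730*16 + 10 (A) = 43690
  43690*16 + 10 (A) = 699050
  699050*16 + 10 (A) = 11184810
  11184810*16 + 10 (A) = 178956970
  178956970*16 + 10 (A) = 2863311530
Decimal = 2863311530

2863311530


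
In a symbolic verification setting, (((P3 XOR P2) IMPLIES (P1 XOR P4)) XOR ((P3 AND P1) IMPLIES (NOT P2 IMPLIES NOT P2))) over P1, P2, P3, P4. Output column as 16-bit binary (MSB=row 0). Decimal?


Formula: (((P3 XOR P2) IMPLIES (P1 XOR P4)) XOR ((P3 AND P1) IMPLIES (NOT P2 IMPLIES NOT P2))) over P1, P2, P3, P4 (16 rows)
Evaluate each row (bits = P1,P2,P3,P4, MSB first):
  row 0 [0000]: (((0 XOR 0) IMPLIES (0 XOR 0)) XOR ((0 AND 0) IMPLIES (NOT 0 IMPLIES NOT 0))) -> 0
  row 1 [0001]: (((0 XOR 0) IMPLIES (0 XOR 1)) XOR ((0 AND 0) IMPLIES (NOT 0 IMPLIES NOT 0))) -> 0
  row 2 [0010]: (((1 XOR 0) IMPLIES (0 XOR 0)) XOR ((1 AND 0) IMPLIES (NOT 0 IMPLIES NOT 0))) -> 1
  row 3 [0011]: (((1 XOR 0) IMPLIES (0 XOR 1)) XOR ((1 AND 0) IMPLIES (NOT 0 IMPLIES NOT 0))) -> 0
  row 4 [0100]: (((0 XOR 1) IMPLIES (0 XOR 0)) XOR ((0 AND 0) IMPLIES (NOT 1 IMPLIES NOT 1))) -> 1
  row 5 [0101]: (((0 XOR 1) IMPLIES (0 XOR 1)) XOR ((0 AND 0) IMPLIES (NOT 1 IMPLIES NOT 1))) -> 0
  row 6 [0110]: (((1 XOR 1) IMPLIES (0 XOR 0)) XOR ((1 AND 0) IMPLIES (NOT 1 IMPLIES NOT 1))) -> 0
  row 7 [0111]: (((1 XOR 1) IMPLIES (0 XOR 1)) XOR ((1 AND 0) IMPLIES (NOT 1 IMPLIES NOT 1))) -> 0
  row 8 [1000]: (((0 XOR 0) IMPLIES (1 XOR 0)) XOR ((0 AND 1) IMPLIES (NOT 0 IMPLIES NOT 0))) -> 0
  row 9 [1001]: (((0 XOR 0) IMPLIES (1 XOR 1)) XOR ((0 AND 1) IMPLIES (NOT 0 IMPLIES NOT 0))) -> 0
  row 10 [1010]: (((1 XOR 0) IMPLIES (1 XOR 0)) XOR ((1 AND 1) IMPLIES (NOT 0 IMPLIES NOT 0))) -> 0
  row 11 [1011]: (((1 XOR 0) IMPLIES (1 XOR 1)) XOR ((1 AND 1) IMPLIES (NOT 0 IMPLIES NOT 0))) -> 1
  row 12 [1100]: (((0 XOR 1) IMPLIES (1 XOR 0)) XOR ((0 AND 1) IMPLIES (NOT 1 IMPLIES NOT 1))) -> 0
  row 13 [1101]: (((0 XOR 1) IMPLIES (1 XOR 1)) XOR ((0 AND 1) IMPLIES (NOT 1 IMPLIES NOT 1))) -> 1
  row 14 [1110]: (((1 XOR 1) IMPLIES (1 XOR 0)) XOR ((1 AND 1) IMPLIES (NOT 1 IMPLIES NOT 1))) -> 0
  row 15 [1111]: (((1 XOR 1) IMPLIES (1 XOR 1)) XOR ((1 AND 1) IMPLIES (NOT 1 IMPLIES NOT 1))) -> 0
Full result column, 4 rows per line (P1,P2 fixed per line; P3,P4 runs 00..11 left to right):
  rows 0-3 [P1,P2=00]: 0010  = hex 2
  rows 4-7 [P1,P2=01]: 1000  = hex 8
  rows 8-11 [P1,P2=10]: 0001  = hex 1
  rows 12-15 [P1,P2=11]: 0100  = hex 4
Output column (row 0 .. row 15) = 0010100000010100
Output column grouped in 4s = 0010 1000 0001 0100 = 0x2814
Convert to decimal digit by digit (value = value*16 + digit):
  2 -> 2
  2*16 + 8 = 40
  40*16 + 1 = 641
  641*16 + 4 = 10260
Decimal = 10260

10260
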